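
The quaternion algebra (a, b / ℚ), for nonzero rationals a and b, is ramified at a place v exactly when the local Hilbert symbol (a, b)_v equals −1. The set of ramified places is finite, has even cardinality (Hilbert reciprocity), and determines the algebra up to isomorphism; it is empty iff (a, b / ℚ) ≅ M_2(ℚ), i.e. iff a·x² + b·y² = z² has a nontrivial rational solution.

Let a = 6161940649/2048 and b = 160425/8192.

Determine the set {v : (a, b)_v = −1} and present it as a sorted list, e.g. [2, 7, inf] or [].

[]

Mod squares: a ≡ 24242, b ≡ 1426. Check v ∈ {∞, 2, 3, 5, 17, 23, 31}.
v=31: a=31^3·(≡19), b=31^1·(≡23) mod 31; (19|31)=+1, (23|31)=-1; (−1)^{3·1·15}·(+1)^1·(-1)^3 = +1.
v=∞: 24242 > 0 and 1426 > 0  ⇒  (a,b)_∞ = +1.
v=23: a=23^3·(≡10), b=23^1·(≡13) mod 23; (10|23)=-1, (13|23)=+1; (−1)^{3·1·11}·(-1)^1·(+1)^3 = +1.
v=3: a=3^0·(≡2), b=3^2·(≡1) mod 3; (2|3)=-1, (1|3)=+1; (−1)^{0·2·1}·(-1)^2·(+1)^0 = +1.
v=2: v_2(a)=-11, v_2(b)=-13; units ≡ 1, 1 (mod 8); ε·ε+αω+βω = 0·0+-11·0+-13·0 ≡ 0  ⇒  (a,b)_2 = +1.
v=17: a=17^1·(≡2), b=17^0·(≡2) mod 17; (2|17)=+1, (2|17)=+1; (−1)^{1·0·8}·(+1)^0·(+1)^1 = +1.
v=5: a=5^0·(≡3), b=5^2·(≡1) mod 5; (3|5)=-1, (1|5)=+1; (−1)^{0·2·2}·(-1)^2·(+1)^0 = +1.
Ram(a, b) = ∅: the form 24242·x² + 1426·y² − z² is isotropic over every ℚ_v, so by Hasse–Minkowski it is isotropic over ℚ.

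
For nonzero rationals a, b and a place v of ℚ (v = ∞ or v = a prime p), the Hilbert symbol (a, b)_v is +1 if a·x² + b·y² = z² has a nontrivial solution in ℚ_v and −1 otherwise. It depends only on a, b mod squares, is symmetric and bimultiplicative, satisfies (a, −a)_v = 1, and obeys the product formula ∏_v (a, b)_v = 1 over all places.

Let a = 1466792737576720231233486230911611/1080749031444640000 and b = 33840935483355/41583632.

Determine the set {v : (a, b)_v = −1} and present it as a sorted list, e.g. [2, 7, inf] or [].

(a, b) ≡ (91, 19635) mod (ℚ^×)²; places V = {2, 3, 5, 7, 11, 13, 17, 19, 23, 37, 47, ∞}.
(a,b)_47: α=2, u≡38; β=0, v≡17 (mod 47); (38|47)=-1, (17|47)=+1; sign (−1)^0·-1^0·+1^2 = +1.
(a,b)_19: α=4, u≡18; β=2, v≡10 (mod 19); (18|19)=-1, (10|19)=-1; sign (−1)^0·-1^2·-1^4 = +1.
(a,b)_2: α=-8, β=-4; u≡3, v≡3 (mod 8); ε(u)ε(v)=1·1, αω(v)=-8·1, βω(u)=-4·1; sum ≡ 1  ⇒  -1.
(a,b)_∞: sgn(91)=+, sgn(19635)=+, so +1.
(a,b)_11: α=6, u≡1; β=3, v≡4 (mod 11); (1|11)=+1, (4|11)=+1; sign (−1)^0·+1^3·+1^6 = +1.
(a,b)_3: α=14, u≡1; β=5, v≡2 (mod 3); (1|3)=+1, (2|3)=-1; sign (−1)^0·+1^5·-1^14 = +1.
(a,b)_23: α=-4, u≡15; β=-2, v≡6 (mod 23); (15|23)=-1, (6|23)=+1; sign (−1)^0·-1^-2·+1^-4 = +1.
(a,b)_5: α=-4, u≡4; β=1, v≡3 (mod 5); (4|5)=+1, (3|5)=-1; sign (−1)^0·+1^1·-1^-4 = +1.
(a,b)_17: α=-6, u≡3; β=-3, v≡2 (mod 17); (3|17)=-1, (2|17)=+1; sign (−1)^0·-1^-3·+1^-6 = -1.
(a,b)_37: α=2, u≡6; β=0, v≡9 (mod 37); (6|37)=-1, (9|37)=+1; sign (−1)^0·-1^0·+1^2 = +1.
(a,b)_13: α=7, u≡6; β=2, v≡8 (mod 13); (6|13)=-1, (8|13)=-1; sign (−1)^0·-1^2·-1^7 = -1.
(a,b)_7: α=1, u≡3; β=3, v≡5 (mod 7); (3|7)=-1, (5|7)=-1; sign (−1)^1·-1^3·-1^1 = -1.
(91, 19635 / ℚ) ramifies at {2, 7, 13, 17}: a division algebra.

[2, 7, 13, 17]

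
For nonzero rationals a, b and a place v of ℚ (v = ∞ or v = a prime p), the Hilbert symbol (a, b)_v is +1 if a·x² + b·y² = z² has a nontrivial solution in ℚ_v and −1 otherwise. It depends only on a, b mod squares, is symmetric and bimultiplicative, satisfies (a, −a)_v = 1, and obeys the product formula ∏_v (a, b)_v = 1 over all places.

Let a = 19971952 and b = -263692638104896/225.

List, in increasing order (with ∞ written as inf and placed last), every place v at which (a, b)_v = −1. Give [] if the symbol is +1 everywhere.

[2, 11]

Mod squares: a ≡ 1248247, b ≡ -84085662661. Check v ∈ {∞, 2, 3, 5, 7, 11, 13, 29, 31, 41, 43, 53}.
v=41: a=41^0·(≡32), b=41^1·(≡35) mod 41; (32|41)=+1, (35|41)=-1; (−1)^{0·1·20}·(+1)^1·(-1)^0 = +1.
v=∞: 1248247 > 0 and -84085662661 < 0  ⇒  (a,b)_∞ = +1.
v=3: a=3^0·(≡1), b=3^-2·(≡2) mod 3; (1|3)=+1, (2|3)=-1; (−1)^{0·-2·1}·(+1)^-2·(-1)^0 = +1.
v=53: a=53^0·(≡15), b=53^1·(≡6) mod 53; (15|53)=+1, (6|53)=+1; (−1)^{0·1·26}·(+1)^1·(+1)^0 = +1.
v=2: v_2(a)=4, v_2(b)=6; units ≡ 7, 3 (mod 8); ε·ε+αω+βω = 1·1+4·1+6·0 ≡ 1  ⇒  (a,b)_2 = -1.
v=11: a=11^1·(≡5), b=11^1·(≡9) mod 11; (5|11)=+1, (9|11)=+1; (−1)^{1·1·5}·(+1)^1·(+1)^1 = -1.
v=29: a=29^1·(≡25), b=29^1·(≡13) mod 29; (25|29)=+1, (13|29)=+1; (−1)^{1·1·14}·(+1)^1·(+1)^1 = +1.
v=13: a=13^1·(≡3), b=13^1·(≡12) mod 13; (3|13)=+1, (12|13)=+1; (−1)^{1·1·6}·(+1)^1·(+1)^1 = +1.
v=5: a=5^0·(≡2), b=5^-2·(≡1) mod 5; (2|5)=-1, (1|5)=+1; (−1)^{0·-2·2}·(-1)^-2·(+1)^0 = +1.
v=7: a=7^1·(≡6), b=7^3·(≡1) mod 7; (6|7)=-1, (1|7)=+1; (−1)^{1·3·3}·(-1)^3·(+1)^1 = +1.
v=31: a=31^0·(≡16), b=31^1·(≡2) mod 31; (16|31)=+1, (2|31)=+1; (−1)^{0·1·15}·(+1)^1·(+1)^0 = +1.
v=43: a=43^1·(≡21), b=43^1·(≡30) mod 43; (21|43)=+1, (30|43)=-1; (−1)^{1·1·21}·(+1)^1·(-1)^1 = +1.
(1248247, -84085662661 / ℚ) ramifies at {2, 11}: a division algebra.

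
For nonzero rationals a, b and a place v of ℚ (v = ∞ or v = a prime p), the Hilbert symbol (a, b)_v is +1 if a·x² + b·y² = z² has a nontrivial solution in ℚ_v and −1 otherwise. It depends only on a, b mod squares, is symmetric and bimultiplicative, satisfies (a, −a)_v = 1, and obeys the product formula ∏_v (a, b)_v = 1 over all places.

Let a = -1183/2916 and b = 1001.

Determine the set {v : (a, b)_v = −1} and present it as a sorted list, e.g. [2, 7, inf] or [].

[7, 13]

(a, b) ≡ (-7, 1001) mod (ℚ^×)²; places V = {2, 3, 7, 11, 13, ∞}.
(a,b)_2: α=-2, β=0; u≡1, v≡1 (mod 8); ε(u)ε(v)=0·0, αω(v)=-2·0, βω(u)=0·0; sum ≡ 0  ⇒  +1.
(a,b)_∞: sgn(-7)=−, sgn(1001)=+, so +1.
(a,b)_3: α=-6, u≡2; β=0, v≡2 (mod 3); (2|3)=-1, (2|3)=-1; sign (−1)^0·-1^0·-1^-6 = +1.
(a,b)_7: α=1, u≡5; β=1, v≡3 (mod 7); (5|7)=-1, (3|7)=-1; sign (−1)^1·-1^1·-1^1 = -1.
(a,b)_13: α=2, u≡8; β=1, v≡12 (mod 13); (8|13)=-1, (12|13)=+1; sign (−1)^0·-1^1·+1^2 = -1.
(a,b)_11: α=0, u≡5; β=1, v≡3 (mod 11); (5|11)=+1, (3|11)=+1; sign (−1)^0·+1^1·+1^0 = +1.
|Ram(-7, 1001)| = 2, even; anisotropic at {7, 13}.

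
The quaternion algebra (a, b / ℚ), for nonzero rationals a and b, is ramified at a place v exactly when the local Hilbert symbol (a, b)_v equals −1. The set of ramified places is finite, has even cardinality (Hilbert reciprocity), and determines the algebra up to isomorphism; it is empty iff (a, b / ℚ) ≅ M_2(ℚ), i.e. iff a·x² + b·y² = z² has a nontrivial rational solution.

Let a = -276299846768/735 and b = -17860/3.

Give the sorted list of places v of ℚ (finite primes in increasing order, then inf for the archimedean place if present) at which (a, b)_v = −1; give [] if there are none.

[3, 23, 47, inf]

(a, b) ≡ (-345, -13395) mod (ℚ^×)²; places V = {2, 3, 5, 7, 11, 19, 23, 47, 53, ∞}.
(a,b)_23: α=1, u≡12; β=0, v≡19 (mod 23); (12|23)=+1, (19|23)=-1; sign (−1)^0·+1^0·-1^1 = -1.
(a,b)_2: α=4, β=2; u≡7, v≡5 (mod 8); ε(u)ε(v)=1·0, αω(v)=4·1, βω(u)=2·0; sum ≡ 0  ⇒  +1.
(a,b)_3: α=-1, u≡2; β=-1, v≡2 (mod 3); (2|3)=-1, (2|3)=-1; sign (−1)^1·-1^-1·-1^-1 = -1.
(a,b)_∞: sgn(-345)=−, sgn(-13395)=−, so -1.
(a,b)_5: α=-1, u≡1; β=1, v≡1 (mod 5); (1|5)=+1, (1|5)=+1; sign (−1)^0·+1^1·+1^-1 = +1.
(a,b)_7: α=-2, u≡6; β=0, v≡6 (mod 7); (6|7)=-1, (6|7)=-1; sign (−1)^0·-1^0·-1^-2 = +1.
(a,b)_53: α=2, u≡26; β=0, v≡18 (mod 53); (26|53)=-1, (18|53)=-1; sign (−1)^0·-1^0·-1^2 = +1.
(a,b)_47: α=2, u≡43; β=1, v≡30 (mod 47); (43|47)=-1, (30|47)=-1; sign (−1)^0·-1^1·-1^2 = -1.
(a,b)_11: α=2, u≡2; β=0, v≡5 (mod 11); (2|11)=-1, (5|11)=+1; sign (−1)^0·-1^0·+1^2 = +1.
(a,b)_19: α=0, u≡1; β=1, v≡16 (mod 19); (1|19)=+1, (16|19)=+1; sign (−1)^0·+1^1·+1^0 = +1.
(-345, -13395 / ℚ) ramifies at {3, 23, 47, ∞}: a division algebra.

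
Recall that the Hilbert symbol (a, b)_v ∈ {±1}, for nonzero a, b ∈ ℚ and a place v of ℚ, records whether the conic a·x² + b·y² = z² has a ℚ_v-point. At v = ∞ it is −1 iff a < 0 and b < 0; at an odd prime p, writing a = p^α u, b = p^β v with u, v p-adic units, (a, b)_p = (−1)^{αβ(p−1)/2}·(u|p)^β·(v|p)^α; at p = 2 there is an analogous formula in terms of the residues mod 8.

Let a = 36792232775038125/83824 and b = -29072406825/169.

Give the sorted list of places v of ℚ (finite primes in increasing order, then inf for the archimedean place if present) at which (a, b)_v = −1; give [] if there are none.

Mod squares: a ≡ 10526019, b ≡ -21793. Check v ∈ {∞, 2, 3, 5, 7, 11, 13, 19, 23, 31, 37}.
v=3: a=3^5·(≡2), b=3^2·(≡2) mod 3; (2|3)=-1, (2|3)=-1; (−1)^{5·2·1}·(-1)^2·(-1)^5 = -1.
v=11: a=11^2·(≡9), b=11^2·(≡4) mod 11; (9|11)=+1, (4|11)=+1; (−1)^{2·2·5}·(+1)^2·(+1)^2 = +1.
v=23: a=23^1·(≡17), b=23^0·(≡20) mod 23; (17|23)=-1, (20|23)=-1; (−1)^{1·0·11}·(-1)^0·(-1)^1 = -1.
v=∞: 10526019 > 0 and -21793 < 0  ⇒  (a,b)_∞ = +1.
v=31: a=31^-1·(≡13), b=31^1·(≡28) mod 31; (13|31)=-1, (28|31)=+1; (−1)^{-1·1·15}·(-1)^1·(+1)^-1 = +1.
v=13: a=13^-2·(≡4), b=13^-2·(≡6) mod 13; (4|13)=+1, (6|13)=-1; (−1)^{-2·-2·6}·(+1)^-2·(-1)^-2 = +1.
v=7: a=7^3·(≡3), b=7^2·(≡3) mod 7; (3|7)=-1, (3|7)=-1; (−1)^{3·2·3}·(-1)^2·(-1)^3 = -1.
v=5: a=5^4·(≡4), b=5^2·(≡3) mod 5; (4|5)=+1, (3|5)=-1; (−1)^{4·2·2}·(+1)^2·(-1)^4 = +1.
v=19: a=19^3·(≡18), b=19^1·(≡18) mod 19; (18|19)=-1, (18|19)=-1; (−1)^{3·1·9}·(-1)^1·(-1)^3 = -1.
v=37: a=37^1·(≡22), b=37^1·(≡25) mod 37; (22|37)=-1, (25|37)=+1; (−1)^{1·1·18}·(-1)^1·(+1)^1 = -1.
v=2: v_2(a)=-4, v_2(b)=0; units ≡ 3, 7 (mod 8); ε·ε+αω+βω = 1·1+-4·0+0·1 ≡ 1  ⇒  (a,b)_2 = -1.
(10526019, -21793 / ℚ) ramifies at {2, 3, 7, 19, 23, 37}: a division algebra.

[2, 3, 7, 19, 23, 37]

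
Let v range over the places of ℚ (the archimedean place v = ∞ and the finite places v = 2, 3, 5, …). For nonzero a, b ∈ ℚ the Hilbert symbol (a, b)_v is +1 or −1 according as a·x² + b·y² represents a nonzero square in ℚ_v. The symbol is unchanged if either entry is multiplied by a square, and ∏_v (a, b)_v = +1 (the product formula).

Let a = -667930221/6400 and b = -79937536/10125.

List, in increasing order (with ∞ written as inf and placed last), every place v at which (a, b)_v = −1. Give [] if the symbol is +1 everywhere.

[17, inf]

(a, b) ≡ (-901, -24395) mod (ℚ^×)²; places V = {2, 3, 5, 7, 17, 41, 53, ∞}.
(a,b)_41: α=2, u≡18; β=1, v≡32 (mod 41); (18|41)=+1, (32|41)=+1; sign (−1)^0·+1^1·+1^2 = +1.
(a,b)_∞: sgn(-901)=−, sgn(-24395)=−, so -1.
(a,b)_5: α=-2, u≡4; β=-3, v≡4 (mod 5); (4|5)=+1, (4|5)=+1; sign (−1)^0·+1^-3·+1^-2 = +1.
(a,b)_2: α=-8, β=14; u≡3, v≡5 (mod 8); ε(u)ε(v)=1·0, αω(v)=-8·1, βω(u)=14·1; sum ≡ 0  ⇒  +1.
(a,b)_17: α=1, u≡8; β=1, v≡6 (mod 17); (8|17)=+1, (6|17)=-1; sign (−1)^0·+1^1·-1^1 = -1.
(a,b)_7: α=2, u≡2; β=1, v≡4 (mod 7); (2|7)=+1, (4|7)=+1; sign (−1)^0·+1^1·+1^2 = +1.
(a,b)_53: α=1, u≡9; β=0, v≡16 (mod 53); (9|53)=+1, (16|53)=+1; sign (−1)^0·+1^0·+1^1 = +1.
(a,b)_3: α=2, u≡2; β=-4, v≡1 (mod 3); (2|3)=-1, (1|3)=+1; sign (−1)^0·-1^-4·+1^2 = +1.
Ram(-901, -24395) = {17, ∞}; no ℚ_17-point on the conic.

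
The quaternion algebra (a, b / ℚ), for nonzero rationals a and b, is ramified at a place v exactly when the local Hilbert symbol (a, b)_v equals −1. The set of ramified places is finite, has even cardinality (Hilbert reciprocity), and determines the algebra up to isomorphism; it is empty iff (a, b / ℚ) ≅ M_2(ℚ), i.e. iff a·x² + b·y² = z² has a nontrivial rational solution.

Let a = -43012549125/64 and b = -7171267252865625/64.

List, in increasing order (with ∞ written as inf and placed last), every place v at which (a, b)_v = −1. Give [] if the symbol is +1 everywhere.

[2, inf]

(a, b) ≡ (-285, -65) mod (ℚ^×)²; places V = {2, 3, 5, 7, 13, 19, ∞}.
(a,b)_7: α=2, u≡1; β=2, v≡6 (mod 7); (1|7)=+1, (6|7)=-1; sign (−1)^0·+1^2·-1^2 = +1.
(a,b)_19: α=1, u≡4; β=2, v≡7 (mod 19); (4|19)=+1, (7|19)=+1; sign (−1)^0·+1^2·+1^1 = +1.
(a,b)_5: α=3, u≡3; β=5, v≡2 (mod 5); (3|5)=-1, (2|5)=-1; sign (−1)^0·-1^5·-1^3 = +1.
(a,b)_2: α=-6, β=-6; u≡3, v≡7 (mod 8); ε(u)ε(v)=1·1, αω(v)=-6·0, βω(u)=-6·1; sum ≡ 1  ⇒  -1.
(a,b)_13: α=2, u≡10; β=3, v≡5 (mod 13); (10|13)=+1, (5|13)=-1; sign (−1)^0·+1^3·-1^2 = +1.
(a,b)_3: α=7, u≡1; β=10, v≡1 (mod 3); (1|3)=+1, (1|3)=+1; sign (−1)^0·+1^10·+1^7 = +1.
(a,b)_∞: sgn(-285)=−, sgn(-65)=−, so -1.
(-285, -65 / ℚ) ramifies at {2, ∞}: a division algebra.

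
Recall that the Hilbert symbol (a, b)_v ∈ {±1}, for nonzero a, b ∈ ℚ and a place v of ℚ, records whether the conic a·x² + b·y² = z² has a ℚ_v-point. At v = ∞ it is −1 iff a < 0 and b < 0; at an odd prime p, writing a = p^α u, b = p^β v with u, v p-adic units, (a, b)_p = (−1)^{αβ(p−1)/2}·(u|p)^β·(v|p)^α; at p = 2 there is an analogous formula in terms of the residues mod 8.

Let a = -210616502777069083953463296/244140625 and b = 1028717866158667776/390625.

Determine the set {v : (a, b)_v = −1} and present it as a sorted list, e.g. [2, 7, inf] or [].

(a, b) ≡ (-741, 3534) mod (ℚ^×)²; places V = {2, 3, 5, 7, 13, 19, 31, ∞}.
(a,b)_19: α=1, u≡10; β=1, v≡10 (mod 19); (10|19)=-1, (10|19)=-1; sign (−1)^1·-1^1·-1^1 = -1.
(a,b)_3: α=11, u≡2; β=7, v≡2 (mod 3); (2|3)=-1, (2|3)=-1; sign (−1)^1·-1^7·-1^11 = -1.
(a,b)_13: α=3, u≡11; β=2, v≡11 (mod 13); (11|13)=-1, (11|13)=-1; sign (−1)^0·-1^2·-1^3 = -1.
(a,b)_31: α=4, u≡27; β=3, v≡29 (mod 31); (27|31)=-1, (29|31)=-1; sign (−1)^0·-1^3·-1^4 = -1.
(a,b)_∞: sgn(-741)=−, sgn(3534)=+, so +1.
(a,b)_5: α=-12, u≡4; β=-8, v≡1 (mod 5); (4|5)=+1, (1|5)=+1; sign (−1)^0·+1^-8·+1^-12 = +1.
(a,b)_7: α=6, u≡2; β=4, v≡6 (mod 7); (2|7)=+1, (6|7)=-1; sign (−1)^0·+1^4·-1^6 = +1.
(a,b)_2: α=18, β=11; u≡3, v≡7 (mod 8); ε(u)ε(v)=1·1, αω(v)=18·0, βω(u)=11·1; sum ≡ 0  ⇒  +1.
(-741, 3534 / ℚ) ramifies at {3, 13, 19, 31}: a division algebra.

[3, 13, 19, 31]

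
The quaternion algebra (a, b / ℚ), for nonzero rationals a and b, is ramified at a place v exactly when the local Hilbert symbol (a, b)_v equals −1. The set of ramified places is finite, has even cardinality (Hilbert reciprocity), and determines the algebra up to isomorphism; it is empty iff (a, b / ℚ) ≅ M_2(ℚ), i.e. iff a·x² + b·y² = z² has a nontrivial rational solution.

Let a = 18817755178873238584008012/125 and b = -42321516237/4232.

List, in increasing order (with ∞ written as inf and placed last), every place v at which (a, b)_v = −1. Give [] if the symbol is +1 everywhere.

Mod squares: a ≡ 15015, b ≡ -26. Check v ∈ {∞, 2, 3, 5, 7, 11, 13, 19, 23}.
v=13: a=13^5·(≡11), b=13^3·(≡2) mod 13; (11|13)=-1, (2|13)=-1; (−1)^{5·3·6}·(-1)^3·(-1)^5 = +1.
v=5: a=5^-3·(≡2), b=5^0·(≡4) mod 5; (2|5)=-1, (4|5)=+1; (−1)^{-3·0·2}·(-1)^0·(+1)^-3 = +1.
v=7: a=7^7·(≡3), b=7^2·(≡4) mod 7; (3|7)=-1, (4|7)=+1; (−1)^{7·2·3}·(-1)^2·(+1)^7 = +1.
v=11: a=11^7·(≡9), b=11^2·(≡2) mod 11; (9|11)=+1, (2|11)=-1; (−1)^{7·2·5}·(+1)^2·(-1)^7 = -1.
v=∞: 15015 > 0 and -26 < 0  ⇒  (a,b)_∞ = +1.
v=19: a=19^2·(≡5), b=19^2·(≡14) mod 19; (5|19)=+1, (14|19)=-1; (−1)^{2·2·9}·(+1)^2·(-1)^2 = +1.
v=2: v_2(a)=2, v_2(b)=-3; units ≡ 7, 3 (mod 8); ε·ε+αω+βω = 1·1+2·1+-3·0 ≡ 1  ⇒  (a,b)_2 = -1.
v=23: a=23^0·(≡21), b=23^-2·(≡22) mod 23; (21|23)=-1, (22|23)=-1; (−1)^{0·-2·11}·(-1)^-2·(-1)^0 = +1.
v=3: a=3^7·(≡1), b=3^2·(≡1) mod 3; (1|3)=+1, (1|3)=+1; (−1)^{7·2·1}·(+1)^2·(+1)^7 = +1.
(15015, -26 / ℚ) ramifies at {2, 11}: a division algebra.

[2, 11]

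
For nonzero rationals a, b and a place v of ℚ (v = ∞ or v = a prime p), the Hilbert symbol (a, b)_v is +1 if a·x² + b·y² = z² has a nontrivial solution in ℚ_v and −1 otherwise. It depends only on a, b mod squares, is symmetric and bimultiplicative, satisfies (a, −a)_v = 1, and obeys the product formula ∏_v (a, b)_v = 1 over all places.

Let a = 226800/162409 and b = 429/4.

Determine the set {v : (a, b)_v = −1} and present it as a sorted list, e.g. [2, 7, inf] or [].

Mod squares: a ≡ 7, b ≡ 429. Check v ∈ {∞, 2, 3, 5, 7, 11, 13, 31}.
v=11: a=11^0·(≡7), b=11^1·(≡7) mod 11; (7|11)=-1, (7|11)=-1; (−1)^{0·1·5}·(-1)^1·(-1)^0 = -1.
v=5: a=5^2·(≡3), b=5^0·(≡1) mod 5; (3|5)=-1, (1|5)=+1; (−1)^{2·0·2}·(-1)^0·(+1)^2 = +1.
v=∞: 7 > 0 and 429 > 0  ⇒  (a,b)_∞ = +1.
v=7: a=7^1·(≡2), b=7^0·(≡4) mod 7; (2|7)=+1, (4|7)=+1; (−1)^{1·0·3}·(+1)^0·(+1)^1 = +1.
v=3: a=3^4·(≡1), b=3^1·(≡2) mod 3; (1|3)=+1, (2|3)=-1; (−1)^{4·1·1}·(+1)^1·(-1)^4 = +1.
v=31: a=31^-2·(≡18), b=31^0·(≡22) mod 31; (18|31)=+1, (22|31)=-1; (−1)^{-2·0·15}·(+1)^0·(-1)^-2 = +1.
v=2: v_2(a)=4, v_2(b)=-2; units ≡ 7, 5 (mod 8); ε·ε+αω+βω = 1·0+4·1+-2·0 ≡ 0  ⇒  (a,b)_2 = +1.
v=13: a=13^-2·(≡11), b=13^1·(≡5) mod 13; (11|13)=-1, (5|13)=-1; (−1)^{-2·1·6}·(-1)^1·(-1)^-2 = -1.
Ram(7, 429) = {11, 13}; no ℚ_11-point on the conic.

[11, 13]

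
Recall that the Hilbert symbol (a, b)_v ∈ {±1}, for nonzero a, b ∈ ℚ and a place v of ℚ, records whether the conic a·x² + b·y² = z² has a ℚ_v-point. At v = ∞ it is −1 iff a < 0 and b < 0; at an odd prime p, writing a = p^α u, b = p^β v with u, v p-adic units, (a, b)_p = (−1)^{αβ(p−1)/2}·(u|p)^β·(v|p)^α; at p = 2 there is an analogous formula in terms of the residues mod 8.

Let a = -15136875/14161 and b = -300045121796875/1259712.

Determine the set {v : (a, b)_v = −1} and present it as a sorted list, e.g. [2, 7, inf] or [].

[17, inf]

(a, b) ≡ (-299, -1785) mod (ℚ^×)²; places V = {2, 3, 5, 7, 13, 17, 19, 23, ∞}.
(a,b)_5: α=4, u≡1; β=7, v≡3 (mod 5); (1|5)=+1, (3|5)=-1; sign (−1)^0·+1^7·-1^4 = +1.
(a,b)_17: α=-2, u≡12; β=1, v≡7 (mod 17); (12|17)=-1, (7|17)=-1; sign (−1)^0·-1^1·-1^-2 = -1.
(a,b)_7: α=-2, u≡1; β=1, v≡2 (mod 7); (1|7)=+1, (2|7)=+1; sign (−1)^0·+1^1·+1^-2 = +1.
(a,b)_∞: sgn(-299)=−, sgn(-1785)=−, so -1.
(a,b)_23: α=1, u≡7; β=2, v≡18 (mod 23); (7|23)=-1, (18|23)=+1; sign (−1)^0·-1^2·+1^1 = +1.
(a,b)_13: α=1, u≡12; β=2, v≡10 (mod 13); (12|13)=+1, (10|13)=+1; sign (−1)^0·+1^2·+1^1 = +1.
(a,b)_19: α=0, u≡17; β=2, v≡17 (mod 19); (17|19)=+1, (17|19)=+1; sign (−1)^0·+1^2·+1^0 = +1.
(a,b)_2: α=0, β=-6; u≡5, v≡7 (mod 8); ε(u)ε(v)=0·1, αω(v)=0·0, βω(u)=-6·1; sum ≡ 0  ⇒  +1.
(a,b)_3: α=4, u≡1; β=-9, v≡2 (mod 3); (1|3)=+1, (2|3)=-1; sign (−1)^0·+1^-9·-1^4 = +1.
Ram(-299, -1785) = {17, ∞}; no ℚ_17-point on the conic.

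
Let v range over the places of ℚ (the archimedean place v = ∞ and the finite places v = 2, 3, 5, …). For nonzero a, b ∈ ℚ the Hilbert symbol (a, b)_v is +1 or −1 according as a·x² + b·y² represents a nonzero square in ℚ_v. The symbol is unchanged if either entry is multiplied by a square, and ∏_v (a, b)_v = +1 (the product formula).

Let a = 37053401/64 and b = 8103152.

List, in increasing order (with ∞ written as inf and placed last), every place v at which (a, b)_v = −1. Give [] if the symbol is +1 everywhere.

[11, 17]

Mod squares: a ≡ 102641, b ≡ 527. Check v ∈ {∞, 2, 7, 11, 17, 19, 31, 43}.
v=2: v_2(a)=-6, v_2(b)=4; units ≡ 1, 7 (mod 8); ε·ε+αω+βω = 0·1+-6·0+4·0 ≡ 0  ⇒  (a,b)_2 = +1.
v=31: a=31^1·(≡2), b=31^3·(≡24) mod 31; (2|31)=+1, (24|31)=-1; (−1)^{1·3·15}·(+1)^3·(-1)^1 = +1.
v=∞: 102641 > 0 and 527 > 0  ⇒  (a,b)_∞ = +1.
v=17: a=17^0·(≡5), b=17^1·(≡10) mod 17; (5|17)=-1, (10|17)=-1; (−1)^{0·1·8}·(-1)^1·(-1)^0 = -1.
v=7: a=7^1·(≡6), b=7^0·(≡1) mod 7; (6|7)=-1, (1|7)=+1; (−1)^{1·0·3}·(-1)^0·(+1)^1 = +1.
v=43: a=43^1·(≡26), b=43^0·(≡17) mod 43; (26|43)=-1, (17|43)=+1; (−1)^{1·0·21}·(-1)^0·(+1)^1 = +1.
v=19: a=19^2·(≡14), b=19^0·(≡13) mod 19; (14|19)=-1, (13|19)=-1; (−1)^{2·0·9}·(-1)^0·(-1)^2 = +1.
v=11: a=11^1·(≡3), b=11^0·(≡2) mod 11; (3|11)=+1, (2|11)=-1; (−1)^{1·0·5}·(+1)^0·(-1)^1 = -1.
|Ram(102641, 527)| = 2, even; anisotropic at {11, 17}.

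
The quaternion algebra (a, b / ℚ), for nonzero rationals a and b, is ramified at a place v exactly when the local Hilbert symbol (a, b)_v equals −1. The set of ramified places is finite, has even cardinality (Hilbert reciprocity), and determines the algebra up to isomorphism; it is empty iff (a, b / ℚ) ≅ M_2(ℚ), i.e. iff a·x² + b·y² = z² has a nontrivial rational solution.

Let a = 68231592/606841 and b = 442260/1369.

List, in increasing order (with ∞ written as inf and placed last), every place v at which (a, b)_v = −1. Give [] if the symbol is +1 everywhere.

(a, b) ≡ (858, 1365) mod (ℚ^×)²; places V = {2, 3, 5, 7, 11, 13, 19, 37, 41, 47, ∞}.
(a,b)_37: α=0, u≡10; β=-2, v≡36 (mod 37); (10|37)=+1, (36|37)=+1; sign (−1)^0·+1^-2·+1^0 = +1.
(a,b)_3: α=3, u≡1; β=5, v≡2 (mod 3); (1|3)=+1, (2|3)=-1; sign (−1)^1·+1^5·-1^3 = +1.
(a,b)_∞: sgn(858)=+, sgn(1365)=+, so +1.
(a,b)_19: α=-2, u≡3; β=0, v≡16 (mod 19); (3|19)=-1, (16|19)=+1; sign (−1)^0·-1^0·+1^-2 = +1.
(a,b)_47: α=2, u≡18; β=0, v≡14 (mod 47); (18|47)=+1, (14|47)=+1; sign (−1)^0·+1^0·+1^2 = +1.
(a,b)_2: α=3, β=2; u≡5, v≡5 (mod 8); ε(u)ε(v)=0·0, αω(v)=3·1, βω(u)=2·1; sum ≡ 1  ⇒  -1.
(a,b)_13: α=1, u≡3; β=1, v≡3 (mod 13); (3|13)=+1, (3|13)=+1; sign (−1)^0·+1^1·+1^1 = +1.
(a,b)_7: α=0, u≡4; β=1, v≡3 (mod 7); (4|7)=+1, (3|7)=-1; sign (−1)^0·+1^1·-1^0 = +1.
(a,b)_5: α=0, u≡2; β=1, v≡3 (mod 5); (2|5)=-1, (3|5)=-1; sign (−1)^0·-1^1·-1^0 = -1.
(a,b)_11: α=1, u≡4; β=0, v≡1 (mod 11); (4|11)=+1, (1|11)=+1; sign (−1)^0·+1^0·+1^1 = +1.
(a,b)_41: α=-2, u≡35; β=0, v≡38 (mod 41); (35|41)=-1, (38|41)=-1; sign (−1)^0·-1^0·-1^-2 = +1.
|Ram(858, 1365)| = 2, even; anisotropic at {2, 5}.

[2, 5]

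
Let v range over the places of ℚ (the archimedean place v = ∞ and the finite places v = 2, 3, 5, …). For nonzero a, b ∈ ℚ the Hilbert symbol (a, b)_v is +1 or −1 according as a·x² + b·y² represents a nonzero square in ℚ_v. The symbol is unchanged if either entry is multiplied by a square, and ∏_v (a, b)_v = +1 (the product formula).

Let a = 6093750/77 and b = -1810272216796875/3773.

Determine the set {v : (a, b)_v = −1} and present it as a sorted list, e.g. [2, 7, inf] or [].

Mod squares: a ≡ 30030, b ≡ -15015. Check v ∈ {∞, 2, 3, 5, 7, 11, 13}.
v=13: a=13^1·(≡4), b=13^3·(≡6) mod 13; (4|13)=+1, (6|13)=-1; (−1)^{1·3·6}·(+1)^3·(-1)^1 = -1.
v=2: v_2(a)=1, v_2(b)=0; units ≡ 7, 1 (mod 8); ε·ε+αω+βω = 1·0+1·0+0·0 ≡ 0  ⇒  (a,b)_2 = +1.
v=7: a=7^-1·(≡3), b=7^-3·(≡2) mod 7; (3|7)=-1, (2|7)=+1; (−1)^{-1·-3·3}·(-1)^-3·(+1)^-1 = +1.
v=3: a=3^1·(≡2), b=3^3·(≡2) mod 3; (2|3)=-1, (2|3)=-1; (−1)^{1·3·1}·(-1)^3·(-1)^1 = -1.
v=5: a=5^7·(≡4), b=5^15·(≡2) mod 5; (4|5)=+1, (2|5)=-1; (−1)^{7·15·2}·(+1)^15·(-1)^7 = -1.
v=11: a=11^-1·(≡2), b=11^-1·(≡2) mod 11; (2|11)=-1, (2|11)=-1; (−1)^{-1·-1·5}·(-1)^-1·(-1)^-1 = -1.
v=∞: 30030 > 0 and -15015 < 0  ⇒  (a,b)_∞ = +1.
(30030, -15015 / ℚ) ramifies at {3, 5, 11, 13}: a division algebra.

[3, 5, 11, 13]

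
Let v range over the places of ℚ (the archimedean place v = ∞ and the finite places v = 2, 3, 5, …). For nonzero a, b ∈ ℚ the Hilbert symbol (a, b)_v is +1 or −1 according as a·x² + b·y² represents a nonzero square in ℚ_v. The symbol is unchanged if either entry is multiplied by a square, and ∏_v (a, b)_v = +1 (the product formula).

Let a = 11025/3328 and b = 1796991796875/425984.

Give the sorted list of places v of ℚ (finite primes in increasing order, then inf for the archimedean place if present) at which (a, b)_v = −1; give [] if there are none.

Mod squares: a ≡ 13, b ≡ 988494. Check v ∈ {∞, 2, 3, 5, 7, 11, 13, 19, 23, 29}.
v=19: a=19^0·(≡8), b=19^1·(≡4) mod 19; (8|19)=-1, (4|19)=+1; (−1)^{0·1·9}·(-1)^1·(+1)^0 = -1.
v=5: a=5^2·(≡2), b=5^8·(≡1) mod 5; (2|5)=-1, (1|5)=+1; (−1)^{2·8·2}·(-1)^8·(+1)^2 = +1.
v=2: v_2(a)=-8, v_2(b)=-15; units ≡ 5, 7 (mod 8); ε·ε+αω+βω = 0·1+-8·0+-15·1 ≡ 1  ⇒  (a,b)_2 = -1.
v=11: a=11^0·(≡6), b=11^2·(≡5) mod 11; (6|11)=-1, (5|11)=+1; (−1)^{0·2·5}·(-1)^2·(+1)^0 = +1.
v=∞: 13 > 0 and 988494 > 0  ⇒  (a,b)_∞ = +1.
v=23: a=23^0·(≡12), b=23^1·(≡11) mod 23; (12|23)=+1, (11|23)=-1; (−1)^{0·1·11}·(+1)^1·(-1)^0 = +1.
v=7: a=7^2·(≡5), b=7^0·(≡5) mod 7; (5|7)=-1, (5|7)=-1; (−1)^{2·0·3}·(-1)^0·(-1)^2 = +1.
v=13: a=13^-1·(≡3), b=13^-1·(≡10) mod 13; (3|13)=+1, (10|13)=+1; (−1)^{-1·-1·6}·(+1)^-1·(+1)^-1 = +1.
v=29: a=29^0·(≡20), b=29^1·(≡8) mod 29; (20|29)=+1, (8|29)=-1; (−1)^{0·1·14}·(+1)^1·(-1)^0 = +1.
v=3: a=3^2·(≡1), b=3^1·(≡2) mod 3; (1|3)=+1, (2|3)=-1; (−1)^{2·1·1}·(+1)^1·(-1)^2 = +1.
(13, 988494 / ℚ) ramifies at {2, 19}: a division algebra.

[2, 19]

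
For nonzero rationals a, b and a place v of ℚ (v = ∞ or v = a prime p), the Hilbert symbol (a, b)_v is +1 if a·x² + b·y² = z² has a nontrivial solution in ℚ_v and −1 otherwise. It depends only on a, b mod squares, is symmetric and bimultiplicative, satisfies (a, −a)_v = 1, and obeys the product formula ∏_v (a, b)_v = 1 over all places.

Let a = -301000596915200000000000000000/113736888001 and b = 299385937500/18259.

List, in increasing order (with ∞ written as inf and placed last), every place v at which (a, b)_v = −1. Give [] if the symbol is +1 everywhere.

(a, b) ≡ (-170, 12597) mod (ℚ^×)²; places V = {2, 3, 5, 7, 11, 13, 17, 19, 23, 31, 43, ∞}.
(a,b)_23: α=-2, u≡17; β=0, v≡13 (mod 23); (17|23)=-1, (13|23)=+1; sign (−1)^0·-1^0·+1^-2 = +1.
(a,b)_11: α=-2, u≡7; β=0, v≡10 (mod 11); (7|11)=-1, (10|11)=-1; sign (−1)^0·-1^0·-1^-2 = +1.
(a,b)_5: α=17, u≡1; β=8, v≡2 (mod 5); (1|5)=+1, (2|5)=-1; sign (−1)^0·+1^8·-1^17 = -1.
(a,b)_7: α=2, u≡6; β=0, v≡2 (mod 7); (6|7)=-1, (2|7)=+1; sign (−1)^0·-1^0·+1^2 = +1.
(a,b)_∞: sgn(-170)=−, sgn(12597)=+, so +1.
(a,b)_31: α=-2, u≡1; β=-2, v≡23 (mod 31); (1|31)=+1, (23|31)=-1; sign (−1)^0·+1^-2·-1^-2 = +1.
(a,b)_17: α=5, u≡11; β=3, v≡14 (mod 17); (11|17)=-1, (14|17)=-1; sign (−1)^0·-1^3·-1^5 = +1.
(a,b)_2: α=25, β=2; u≡3, v≡5 (mod 8); ε(u)ε(v)=1·0, αω(v)=25·1, βω(u)=2·1; sum ≡ 1  ⇒  -1.
(a,b)_43: α=-2, u≡5; β=0, v≡14 (mod 43); (5|43)=-1, (14|43)=+1; sign (−1)^0·-1^0·+1^-2 = +1.
(a,b)_19: α=0, u≡1; β=-1, v≡16 (mod 19); (1|19)=+1, (16|19)=+1; sign (−1)^0·+1^-1·+1^0 = +1.
(a,b)_13: α=2, u≡3; β=1, v≡2 (mod 13); (3|13)=+1, (2|13)=-1; sign (−1)^0·+1^1·-1^2 = +1.
(a,b)_3: α=0, u≡1; β=1, v≡2 (mod 3); (1|3)=+1, (2|3)=-1; sign (−1)^0·+1^1·-1^0 = +1.
|Ram(-170, 12597)| = 2, even; anisotropic at {2, 5}.

[2, 5]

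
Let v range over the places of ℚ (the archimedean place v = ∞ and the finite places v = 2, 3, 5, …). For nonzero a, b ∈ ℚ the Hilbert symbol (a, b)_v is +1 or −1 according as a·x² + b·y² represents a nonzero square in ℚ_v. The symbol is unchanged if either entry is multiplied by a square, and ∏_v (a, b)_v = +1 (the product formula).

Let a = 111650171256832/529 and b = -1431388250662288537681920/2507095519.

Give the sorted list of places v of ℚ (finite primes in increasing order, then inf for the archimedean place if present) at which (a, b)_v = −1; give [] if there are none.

Mod squares: a ≡ 1363, b ≡ -9084395. Check v ∈ {∞, 2, 3, 5, 11, 13, 17, 23, 29, 31, 43, 47}.
v=23: a=23^-2·(≡4), b=23^-4·(≡19) mod 23; (4|23)=+1, (19|23)=-1; (−1)^{-2·-4·11}·(+1)^-4·(-1)^-2 = +1.
v=17: a=17^0·(≡7), b=17^-2·(≡7) mod 17; (7|17)=-1, (7|17)=-1; (−1)^{0·-2·8}·(-1)^-2·(-1)^0 = +1.
v=2: v_2(a)=18, v_2(b)=20; units ≡ 3, 5 (mod 8); ε·ε+αω+βω = 1·0+18·1+20·1 ≡ 0  ⇒  (a,b)_2 = +1.
v=43: a=43^2·(≡5), b=43^3·(≡18) mod 43; (5|43)=-1, (18|43)=-1; (−1)^{2·3·21}·(-1)^3·(-1)^2 = -1.
v=29: a=29^1·(≡10), b=29^1·(≡10) mod 29; (10|29)=-1, (10|29)=-1; (−1)^{1·1·14}·(-1)^1·(-1)^1 = +1.
v=47: a=47^1·(≡26), b=47^1·(≡26) mod 47; (26|47)=-1, (26|47)=-1; (−1)^{1·1·23}·(-1)^1·(-1)^1 = -1.
v=5: a=5^0·(≡3), b=5^1·(≡4) mod 5; (3|5)=-1, (4|5)=+1; (−1)^{0·1·2}·(-1)^1·(+1)^0 = -1.
v=11: a=11^0·(≡10), b=11^2·(≡7) mod 11; (10|11)=-1, (7|11)=-1; (−1)^{0·2·5}·(-1)^2·(-1)^0 = +1.
v=13: a=13^2·(≡5), b=13^4·(≡5) mod 13; (5|13)=-1, (5|13)=-1; (−1)^{2·4·6}·(-1)^4·(-1)^2 = +1.
v=3: a=3^0·(≡1), b=3^6·(≡1) mod 3; (1|3)=+1, (1|3)=+1; (−1)^{0·6·1}·(+1)^6·(+1)^0 = +1.
v=∞: 1363 > 0 and -9084395 < 0  ⇒  (a,b)_∞ = +1.
v=31: a=31^0·(≡27), b=31^-1·(≡15) mod 31; (27|31)=-1, (15|31)=-1; (−1)^{0·-1·15}·(-1)^-1·(-1)^0 = -1.
(1363, -9084395 / ℚ) ramifies at {5, 31, 43, 47}: a division algebra.

[5, 31, 43, 47]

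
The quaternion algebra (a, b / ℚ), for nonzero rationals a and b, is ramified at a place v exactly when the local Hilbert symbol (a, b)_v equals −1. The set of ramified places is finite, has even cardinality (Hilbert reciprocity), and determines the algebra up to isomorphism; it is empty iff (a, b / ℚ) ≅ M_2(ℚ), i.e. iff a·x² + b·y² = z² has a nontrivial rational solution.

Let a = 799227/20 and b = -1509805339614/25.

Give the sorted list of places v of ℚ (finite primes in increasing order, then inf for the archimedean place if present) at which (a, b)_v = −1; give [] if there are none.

[3, 11]

Mod squares: a ≡ 49335, b ≡ -286. Check v ∈ {∞, 2, 3, 5, 11, 13, 23}.
v=13: a=13^1·(≡4), b=13^3·(≡9) mod 13; (4|13)=+1, (9|13)=+1; (−1)^{1·3·6}·(+1)^3·(+1)^1 = +1.
v=11: a=11^1·(≡10), b=11^1·(≡2) mod 11; (10|11)=-1, (2|11)=-1; (−1)^{1·1·5}·(-1)^1·(-1)^1 = -1.
v=2: v_2(a)=-2, v_2(b)=1; units ≡ 7, 1 (mod 8); ε·ε+αω+βω = 1·0+-2·0+1·0 ≡ 0  ⇒  (a,b)_2 = +1.
v=3: a=3^5·(≡2), b=3^10·(≡2) mod 3; (2|3)=-1, (2|3)=-1; (−1)^{5·10·1}·(-1)^10·(-1)^5 = -1.
v=23: a=23^1·(≡9), b=23^2·(≡2) mod 23; (9|23)=+1, (2|23)=+1; (−1)^{1·2·11}·(+1)^2·(+1)^1 = +1.
v=∞: 49335 > 0 and -286 < 0  ⇒  (a,b)_∞ = +1.
v=5: a=5^-1·(≡3), b=5^-2·(≡1) mod 5; (3|5)=-1, (1|5)=+1; (−1)^{-1·-2·2}·(-1)^-2·(+1)^-1 = +1.
|Ram(49335, -286)| = 2, even; anisotropic at {3, 11}.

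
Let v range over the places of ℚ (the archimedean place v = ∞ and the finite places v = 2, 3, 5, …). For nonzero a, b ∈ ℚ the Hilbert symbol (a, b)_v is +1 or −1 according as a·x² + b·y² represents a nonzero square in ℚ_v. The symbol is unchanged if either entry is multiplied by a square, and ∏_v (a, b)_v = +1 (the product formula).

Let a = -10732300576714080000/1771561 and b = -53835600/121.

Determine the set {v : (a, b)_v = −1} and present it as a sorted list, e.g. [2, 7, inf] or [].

(a, b) ≡ (-7, -134589) mod (ℚ^×)²; places V = {2, 3, 5, 7, 11, 13, 17, 23, 29, ∞}.
(a,b)_5: α=4, u≡2; β=2, v≡1 (mod 5); (2|5)=-1, (1|5)=+1; sign (−1)^0·-1^2·+1^4 = +1.
(a,b)_7: α=3, u≡5; β=1, v≡1 (mod 7); (5|7)=-1, (1|7)=+1; sign (−1)^1·-1^1·+1^3 = +1.
(a,b)_3: α=2, u≡2; β=1, v≡2 (mod 3); (2|3)=-1, (2|3)=-1; sign (−1)^0·-1^1·-1^2 = -1.
(a,b)_29: α=2, u≡7; β=1, v≡7 (mod 29); (7|29)=+1, (7|29)=+1; sign (−1)^0·+1^1·+1^2 = +1.
(a,b)_11: α=-6, u≡1; β=-2, v≡6 (mod 11); (1|11)=+1, (6|11)=-1; sign (−1)^0·+1^-2·-1^-6 = +1.
(a,b)_13: α=2, u≡5; β=1, v≡7 (mod 13); (5|13)=-1, (7|13)=-1; sign (−1)^0·-1^1·-1^2 = -1.
(a,b)_23: α=2, u≡18; β=0, v≡22 (mod 23); (18|23)=+1, (22|23)=-1; sign (−1)^0·+1^0·-1^2 = +1.
(a,b)_17: α=2, u≡5; β=1, v≡14 (mod 17); (5|17)=-1, (14|17)=-1; sign (−1)^0·-1^1·-1^2 = -1.
(a,b)_∞: sgn(-7)=−, sgn(-134589)=−, so -1.
(a,b)_2: α=8, β=4; u≡1, v≡3 (mod 8); ε(u)ε(v)=0·1, αω(v)=8·1, βω(u)=4·0; sum ≡ 0  ⇒  +1.
|Ram(-7, -134589)| = 4, even; anisotropic at {3, 13, 17, ∞}.

[3, 13, 17, inf]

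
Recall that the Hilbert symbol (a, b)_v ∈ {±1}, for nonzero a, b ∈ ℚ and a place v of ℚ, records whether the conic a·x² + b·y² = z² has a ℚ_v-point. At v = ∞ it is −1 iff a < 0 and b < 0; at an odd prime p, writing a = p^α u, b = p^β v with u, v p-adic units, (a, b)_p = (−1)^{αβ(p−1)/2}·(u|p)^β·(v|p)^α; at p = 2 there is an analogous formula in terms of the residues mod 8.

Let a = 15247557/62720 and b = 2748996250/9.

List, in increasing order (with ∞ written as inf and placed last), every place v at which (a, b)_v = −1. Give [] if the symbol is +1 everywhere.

(a, b) ≡ (65, 154) mod (ℚ^×)²; places V = {2, 3, 5, 7, 11, 13, 19, ∞}.
(a,b)_3: α=2, u≡2; β=-2, v≡1 (mod 3); (2|3)=-1, (1|3)=+1; sign (−1)^0·-1^-2·+1^2 = +1.
(a,b)_7: α=-2, u≡4; β=1, v≡1 (mod 7); (4|7)=+1, (1|7)=+1; sign (−1)^0·+1^1·+1^-2 = +1.
(a,b)_∞: sgn(65)=+, sgn(154)=+, so +1.
(a,b)_13: α=1, u≡2; β=4, v≡7 (mod 13); (2|13)=-1, (7|13)=-1; sign (−1)^0·-1^4·-1^1 = -1.
(a,b)_19: α=4, u≡3; β=0, v≡13 (mod 19); (3|19)=-1, (13|19)=-1; sign (−1)^0·-1^0·-1^4 = +1.
(a,b)_11: α=0, u≡8; β=1, v≡4 (mod 11); (8|11)=-1, (4|11)=+1; sign (−1)^0·-1^1·+1^0 = -1.
(a,b)_5: α=-1, u≡3; β=4, v≡1 (mod 5); (3|5)=-1, (1|5)=+1; sign (−1)^0·-1^4·+1^-1 = +1.
(a,b)_2: α=-8, β=1; u≡1, v≡5 (mod 8); ε(u)ε(v)=0·0, αω(v)=-8·1, βω(u)=1·0; sum ≡ 0  ⇒  +1.
|Ram(65, 154)| = 2, even; anisotropic at {11, 13}.

[11, 13]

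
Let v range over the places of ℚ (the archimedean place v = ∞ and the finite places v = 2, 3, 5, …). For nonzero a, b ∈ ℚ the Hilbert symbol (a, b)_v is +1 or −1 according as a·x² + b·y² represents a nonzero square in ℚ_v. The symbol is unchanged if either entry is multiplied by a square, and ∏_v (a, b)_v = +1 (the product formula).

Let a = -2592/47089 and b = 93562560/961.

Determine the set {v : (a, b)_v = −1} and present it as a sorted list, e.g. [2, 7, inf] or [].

[5, 13]

Mod squares: a ≡ -2, b ≡ 3315. Check v ∈ {∞, 2, 3, 5, 7, 13, 17, 31}.
v=3: a=3^4·(≡1), b=3^3·(≡1) mod 3; (1|3)=+1, (1|3)=+1; (−1)^{4·3·1}·(+1)^3·(+1)^4 = +1.
v=∞: -2 < 0 and 3315 > 0  ⇒  (a,b)_∞ = +1.
v=7: a=7^-2·(≡6), b=7^2·(≡4) mod 7; (6|7)=-1, (4|7)=+1; (−1)^{-2·2·3}·(-1)^2·(+1)^-2 = +1.
v=2: v_2(a)=5, v_2(b)=6; units ≡ 7, 3 (mod 8); ε·ε+αω+βω = 1·1+5·1+6·0 ≡ 0  ⇒  (a,b)_2 = +1.
v=5: a=5^0·(≡2), b=5^1·(≡2) mod 5; (2|5)=-1, (2|5)=-1; (−1)^{0·1·2}·(-1)^1·(-1)^0 = -1.
v=31: a=31^-2·(≡11), b=31^-2·(≡3) mod 31; (11|31)=-1, (3|31)=-1; (−1)^{-2·-2·15}·(-1)^-2·(-1)^-2 = +1.
v=17: a=17^0·(≡8), b=17^1·(≡13) mod 17; (8|17)=+1, (13|17)=+1; (−1)^{0·1·8}·(+1)^1·(+1)^0 = +1.
v=13: a=13^0·(≡7), b=13^1·(≡5) mod 13; (7|13)=-1, (5|13)=-1; (−1)^{0·1·6}·(-1)^1·(-1)^0 = -1.
|Ram(-2, 3315)| = 2, even; anisotropic at {5, 13}.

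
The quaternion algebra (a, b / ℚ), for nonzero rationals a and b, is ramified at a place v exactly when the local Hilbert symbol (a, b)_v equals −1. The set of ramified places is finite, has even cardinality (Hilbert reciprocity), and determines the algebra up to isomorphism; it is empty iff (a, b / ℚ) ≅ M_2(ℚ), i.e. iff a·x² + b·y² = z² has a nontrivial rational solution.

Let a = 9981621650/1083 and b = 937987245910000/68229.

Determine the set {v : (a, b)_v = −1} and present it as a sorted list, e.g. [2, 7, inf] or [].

Mod squares: a ≡ 13398, b ≡ 182091. Check v ∈ {∞, 2, 3, 5, 7, 11, 13, 19, 23, 29}.
v=∞: 13398 > 0 and 182091 > 0  ⇒  (a,b)_∞ = +1.
v=19: a=19^-2·(≡12), b=19^-2·(≡3) mod 19; (12|19)=-1, (3|19)=-1; (−1)^{-2·-2·9}·(-1)^-2·(-1)^-2 = +1.
v=29: a=29^1·(≡10), b=29^1·(≡27) mod 29; (10|29)=-1, (27|29)=-1; (−1)^{1·1·14}·(-1)^1·(-1)^1 = +1.
v=5: a=5^2·(≡2), b=5^4·(≡4) mod 5; (2|5)=-1, (4|5)=+1; (−1)^{2·4·2}·(-1)^4·(+1)^2 = +1.
v=7: a=7^1·(≡6), b=7^-1·(≡2) mod 7; (6|7)=-1, (2|7)=+1; (−1)^{1·-1·3}·(-1)^-1·(+1)^1 = +1.
v=2: v_2(a)=1, v_2(b)=4; units ≡ 3, 3 (mod 8); ε·ε+αω+βω = 1·1+1·1+4·1 ≡ 0  ⇒  (a,b)_2 = +1.
v=3: a=3^-1·(≡2), b=3^-3·(≡1) mod 3; (2|3)=-1, (1|3)=+1; (−1)^{-1·-3·1}·(-1)^-3·(+1)^-1 = +1.
v=11: a=11^1·(≡2), b=11^2·(≡8) mod 11; (2|11)=-1, (8|11)=-1; (−1)^{1·2·5}·(-1)^2·(-1)^1 = -1.
v=13: a=13^2·(≡7), b=13^3·(≡11) mod 13; (7|13)=-1, (11|13)=-1; (−1)^{2·3·6}·(-1)^3·(-1)^2 = -1.
v=23: a=23^2·(≡9), b=23^3·(≡19) mod 23; (9|23)=+1, (19|23)=-1; (−1)^{2·3·11}·(+1)^3·(-1)^2 = +1.
|Ram(13398, 182091)| = 2, even; anisotropic at {11, 13}.

[11, 13]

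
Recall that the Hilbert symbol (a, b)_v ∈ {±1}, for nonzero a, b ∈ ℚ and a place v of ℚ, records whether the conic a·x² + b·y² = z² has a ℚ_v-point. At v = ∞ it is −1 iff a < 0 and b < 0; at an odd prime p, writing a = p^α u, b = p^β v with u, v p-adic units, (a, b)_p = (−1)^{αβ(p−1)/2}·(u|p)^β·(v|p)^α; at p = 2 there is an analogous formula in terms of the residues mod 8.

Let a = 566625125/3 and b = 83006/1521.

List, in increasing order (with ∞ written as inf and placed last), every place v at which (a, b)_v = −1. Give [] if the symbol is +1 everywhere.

[2, 3, 19, 41]

Mod squares: a ≡ 128535, b ≡ 14. Check v ∈ {∞, 2, 3, 5, 7, 11, 13, 19, 23, 41}.
v=∞: 128535 > 0 and 14 > 0  ⇒  (a,b)_∞ = +1.
v=11: a=11^1·(≡1), b=11^2·(≡5) mod 11; (1|11)=+1, (5|11)=+1; (−1)^{1·2·5}·(+1)^2·(+1)^1 = +1.
v=5: a=5^3·(≡2), b=5^0·(≡1) mod 5; (2|5)=-1, (1|5)=+1; (−1)^{3·0·2}·(-1)^0·(+1)^3 = +1.
v=41: a=41^1·(≡3), b=41^0·(≡26) mod 41; (3|41)=-1, (26|41)=-1; (−1)^{1·0·20}·(-1)^0·(-1)^1 = -1.
v=3: a=3^-1·(≡2), b=3^-2·(≡2) mod 3; (2|3)=-1, (2|3)=-1; (−1)^{-1·-2·1}·(-1)^-2·(-1)^-1 = -1.
v=2: v_2(a)=0, v_2(b)=1; units ≡ 7, 7 (mod 8); ε·ε+αω+βω = 1·1+0·0+1·0 ≡ 1  ⇒  (a,b)_2 = -1.
v=13: a=13^0·(≡9), b=13^-2·(≡3) mod 13; (9|13)=+1, (3|13)=+1; (−1)^{0·-2·6}·(+1)^-2·(+1)^0 = +1.
v=7: a=7^0·(≡1), b=7^3·(≡2) mod 7; (1|7)=+1, (2|7)=+1; (−1)^{0·3·3}·(+1)^3·(+1)^0 = +1.
v=19: a=19^1·(≡17), b=19^0·(≡14) mod 19; (17|19)=+1, (14|19)=-1; (−1)^{1·0·9}·(+1)^0·(-1)^1 = -1.
v=23: a=23^2·(≡5), b=23^0·(≡15) mod 23; (5|23)=-1, (15|23)=-1; (−1)^{2·0·11}·(-1)^0·(-1)^2 = +1.
(128535, 14 / ℚ) ramifies at {2, 3, 19, 41}: a division algebra.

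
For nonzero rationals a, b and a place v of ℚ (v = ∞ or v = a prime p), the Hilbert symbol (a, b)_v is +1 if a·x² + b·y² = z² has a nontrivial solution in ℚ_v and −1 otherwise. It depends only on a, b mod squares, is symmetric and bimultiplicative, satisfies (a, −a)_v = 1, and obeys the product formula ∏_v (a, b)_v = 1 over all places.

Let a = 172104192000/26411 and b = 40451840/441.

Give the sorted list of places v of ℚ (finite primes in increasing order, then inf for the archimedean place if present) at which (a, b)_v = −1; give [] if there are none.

Mod squares: a ≡ 12155, b ≡ 935. Check v ∈ {∞, 2, 3, 5, 7, 11, 13, 17}.
v=5: a=5^3·(≡1), b=5^1·(≡3) mod 5; (1|5)=+1, (3|5)=-1; (−1)^{3·1·2}·(+1)^1·(-1)^3 = -1.
v=17: a=17^1·(≡9), b=17^1·(≡4) mod 17; (9|17)=+1, (4|17)=+1; (−1)^{1·1·8}·(+1)^1·(+1)^1 = +1.
v=3: a=3^2·(≡2), b=3^-2·(≡2) mod 3; (2|3)=-1, (2|3)=-1; (−1)^{2·-2·1}·(-1)^-2·(-1)^2 = +1.
v=2: v_2(a)=12, v_2(b)=8; units ≡ 3, 7 (mod 8); ε·ε+αω+βω = 1·1+12·0+8·1 ≡ 1  ⇒  (a,b)_2 = -1.
v=11: a=11^-1·(≡5), b=11^1·(≡8) mod 11; (5|11)=+1, (8|11)=-1; (−1)^{-1·1·5}·(+1)^1·(-1)^-1 = +1.
v=∞: 12155 > 0 and 935 > 0  ⇒  (a,b)_∞ = +1.
v=13: a=13^3·(≡10), b=13^2·(≡9) mod 13; (10|13)=+1, (9|13)=+1; (−1)^{3·2·6}·(+1)^2·(+1)^3 = +1.
v=7: a=7^-4·(≡5), b=7^-2·(≡1) mod 7; (5|7)=-1, (1|7)=+1; (−1)^{-4·-2·3}·(-1)^-2·(+1)^-4 = +1.
(12155, 935 / ℚ) ramifies at {2, 5}: a division algebra.

[2, 5]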